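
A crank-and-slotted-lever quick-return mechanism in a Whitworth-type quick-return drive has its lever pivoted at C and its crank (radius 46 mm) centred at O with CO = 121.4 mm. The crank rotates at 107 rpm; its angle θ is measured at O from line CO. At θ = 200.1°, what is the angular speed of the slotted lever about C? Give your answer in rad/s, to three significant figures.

ω = 11.21 rad/s (from 107 rpm).
Crank pin A relative to C: A = (d + r cosθ, r sinθ); lever angle φ = atan2(r sinθ, d + r cosθ).
Differentiating tanφ: φ̇ = rω(d cosθ + r)/(d² + r² + 2dr cosθ).
d² + r² + 2dr cosθ = |CA|² = 0.0063654 m²;  d cosθ + r = -0.068006 m.
|ω_lever| = |0.046·11.21·-0.068006| / 0.0063654 = 5.5067 rad/s.

5.51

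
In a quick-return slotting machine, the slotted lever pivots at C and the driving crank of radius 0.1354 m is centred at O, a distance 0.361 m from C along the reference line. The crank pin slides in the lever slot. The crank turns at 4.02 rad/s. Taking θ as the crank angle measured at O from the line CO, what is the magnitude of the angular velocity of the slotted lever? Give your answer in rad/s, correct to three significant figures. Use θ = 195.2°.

ω = 4.02 rad/s
Crank pin A relative to C: A = (d + r cosθ, r sinθ); lever angle φ = atan2(r sinθ, d + r cosθ).
Differentiating tanφ: φ̇ = rω(d cosθ + r)/(d² + r² + 2dr cosθ).
d² + r² + 2dr cosθ = |CA|² = 0.0543153 m²;  d cosθ + r = -0.21297 m.
|ω_lever| = |0.1354·4.02·-0.21297| / 0.0543153 = 2.1342 rad/s.

2.13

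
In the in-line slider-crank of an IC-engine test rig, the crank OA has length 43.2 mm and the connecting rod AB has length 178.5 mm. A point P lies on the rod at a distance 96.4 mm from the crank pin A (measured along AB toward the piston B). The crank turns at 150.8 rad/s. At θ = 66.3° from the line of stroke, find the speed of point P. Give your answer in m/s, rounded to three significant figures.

ω = 150.8 rad/s.  Crank-pin speed |V_A| = rω = 6.5146 m/s, perpendicular to OA.
Rod angle: sinφ = −(r/L) sinθ ⇒ φ = -12.803°; ω_rod = −rω cosθ/√(L²−r²sin²θ) = -15.044 rad/s.
V_P = V_A + ω_rod × AP, with AP = 0.0964 m along the rod.
Components: V_Px = −rω sinθ − a·ω_rod·sinφ = -6.2865 m/s;  V_Py = rω cosθ + a·ω_rod·cosφ = +1.2044 m/s.
|V_P| = √(V_Px² + V_Py²) = 6.4008 m/s.

6.40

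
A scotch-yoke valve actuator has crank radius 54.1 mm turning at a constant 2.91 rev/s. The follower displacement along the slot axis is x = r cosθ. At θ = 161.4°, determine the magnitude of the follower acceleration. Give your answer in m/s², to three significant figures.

ω = 18.28 rad/s (from 2.91 rev/s).
x = r cosθ ⇒ ẍ = −rω² cosθ (ω constant).
|a| = rω²|cosθ| = 0.0541·(18.28)²·|cos 161.4°| = 17.141 m/s².

17.1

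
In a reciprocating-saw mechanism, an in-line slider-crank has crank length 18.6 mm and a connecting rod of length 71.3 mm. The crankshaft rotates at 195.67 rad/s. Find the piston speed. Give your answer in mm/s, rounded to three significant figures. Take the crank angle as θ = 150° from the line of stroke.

ω = 195.7 rad/s
For an in-line slider-crank, x = r cosθ + √(L² − r² sin²θ), so v = −rω sinθ·[1 + r cosθ/√(L² − r² sin²θ)].
With r = 0.0186 m, L = 0.0713 m, θ = 150°: √(L² − r² sin²θ) = 0.070691 m.
v = −0.0186·195.7·0.50000·[1 + 0.0186·-0.86603/0.070691] = -1.4051 m/s.
|v| = 1.4051 m/s = 1405.1 mm/s.

1410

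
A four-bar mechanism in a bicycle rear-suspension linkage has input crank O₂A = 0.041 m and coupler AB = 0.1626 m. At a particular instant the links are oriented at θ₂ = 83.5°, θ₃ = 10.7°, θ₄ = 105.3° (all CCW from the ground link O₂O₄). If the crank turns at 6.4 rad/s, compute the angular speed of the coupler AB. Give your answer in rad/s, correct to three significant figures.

ω₂ = 6.4 rad/s
Differentiating the loop-closure r₂e^{iθ₂}+r₃e^{iθ₃}=r₁+r₄e^{iθ₄} gives r₂ω₂e^{iθ₂}+r₃ω₃e^{iθ₃}=r₄ω₄e^{iθ₄}.
Eliminating the other unknown: ω₃ = r₂ω₂ sin(θ₄−θ₂) / [r₃ sin(θ₃−θ₄)].
Numerator sine = +0.37137; denominator sine = -0.99678.
Result = 0.041·6.4·(+0.37137) / (0.1626·(-0.99678)) = -0.60124 rad/s; magnitude 0.60124 rad/s.

0.601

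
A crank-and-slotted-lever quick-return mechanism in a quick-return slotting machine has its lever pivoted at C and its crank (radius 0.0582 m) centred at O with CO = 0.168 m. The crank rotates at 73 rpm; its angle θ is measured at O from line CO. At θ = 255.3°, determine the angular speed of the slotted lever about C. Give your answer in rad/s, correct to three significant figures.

ω = 7.645 rad/s (from 73 rpm).
Crank pin A relative to C: A = (d + r cosθ, r sinθ); lever angle φ = atan2(r sinθ, d + r cosθ).
Differentiating tanφ: φ̇ = rω(d cosθ + r)/(d² + r² + 2dr cosθ).
d² + r² + 2dr cosθ = |CA|² = 0.026649 m²;  d cosθ + r = +0.015569 m.
|ω_lever| = |0.0582·7.645·+0.015569| / 0.026649 = 0.25992 rad/s.

0.260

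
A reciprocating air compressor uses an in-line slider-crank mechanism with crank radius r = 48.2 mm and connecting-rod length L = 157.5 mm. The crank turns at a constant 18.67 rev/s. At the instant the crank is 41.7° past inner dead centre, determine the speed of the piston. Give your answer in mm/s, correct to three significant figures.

4640

ω = 2π·18.7 = 117.3 rad/s
For an in-line slider-crank, x = r cosθ + √(L² − r² sin²θ), so v = −rω sinθ·[1 + r cosθ/√(L² − r² sin²θ)].
With r = 0.0482 m, L = 0.1575 m, θ = 41.7°: √(L² − r² sin²θ) = 0.1542 m.
v = −0.0482·117.3·0.66523·[1 + 0.0482·0.74664/0.1542] = -4.6392 m/s.
|v| = 4.6392 m/s = 4639.2 mm/s.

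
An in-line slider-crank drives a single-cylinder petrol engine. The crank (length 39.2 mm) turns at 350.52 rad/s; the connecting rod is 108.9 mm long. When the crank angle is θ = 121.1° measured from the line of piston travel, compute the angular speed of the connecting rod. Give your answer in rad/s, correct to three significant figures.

68.5

ω = 350.5 rad/s
The rod makes angle φ with the slider axis where L sinφ = r sinθ; differentiating, L cosφ·φ̇ = r ω cosθ.
L cosφ = √(L² − r² sin²θ) = 0.1036 m.
|ω_rod| = r ω |cosθ| / √(L² − r² sin²θ) = 0.0392·350.5·0.51653/0.1036 = 68.509 rad/s.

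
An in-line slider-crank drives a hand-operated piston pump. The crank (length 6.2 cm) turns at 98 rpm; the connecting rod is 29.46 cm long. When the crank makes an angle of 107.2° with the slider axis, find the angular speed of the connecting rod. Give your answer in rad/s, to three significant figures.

0.652

ω = 10.26 rad/s (converted from 98 rpm).
The rod makes angle φ with the slider axis where L sinφ = r sinθ; differentiating, L cosφ·φ̇ = r ω cosθ.
L cosφ = √(L² − r² sin²θ) = 0.28858 m.
|ω_rod| = r ω |cosθ| / √(L² − r² sin²θ) = 0.062·10.26·0.29571/0.28858 = 0.65198 rad/s.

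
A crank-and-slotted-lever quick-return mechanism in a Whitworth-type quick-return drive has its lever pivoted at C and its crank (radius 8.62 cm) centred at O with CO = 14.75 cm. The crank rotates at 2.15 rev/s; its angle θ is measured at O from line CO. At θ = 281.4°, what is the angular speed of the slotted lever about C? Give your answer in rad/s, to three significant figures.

3.93

ω = 13.51 rad/s (from 2.15 rev/s).
Crank pin A relative to C: A = (d + r cosθ, r sinθ); lever angle φ = atan2(r sinθ, d + r cosθ).
Differentiating tanφ: φ̇ = rω(d cosθ + r)/(d² + r² + 2dr cosθ).
d² + r² + 2dr cosθ = |CA|² = 0.0342129 m²;  d cosθ + r = +0.11535 m.
|ω_lever| = |0.0862·13.51·+0.11535| / 0.0342129 = 3.9262 rad/s.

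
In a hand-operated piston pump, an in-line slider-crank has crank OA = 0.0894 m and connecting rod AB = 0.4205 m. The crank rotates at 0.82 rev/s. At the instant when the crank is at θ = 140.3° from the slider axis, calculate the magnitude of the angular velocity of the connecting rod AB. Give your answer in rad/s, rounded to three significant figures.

0.851

ω = 5.152 rad/s (converted from 0.82 rev/s).
The rod makes angle φ with the slider axis where L sinφ = r sinθ; differentiating, L cosφ·φ̇ = r ω cosθ.
L cosφ = √(L² − r² sin²θ) = 0.4166 m.
|ω_rod| = r ω |cosθ| / √(L² − r² sin²θ) = 0.0894·5.152·0.76940/0.4166 = 0.85067 rad/s.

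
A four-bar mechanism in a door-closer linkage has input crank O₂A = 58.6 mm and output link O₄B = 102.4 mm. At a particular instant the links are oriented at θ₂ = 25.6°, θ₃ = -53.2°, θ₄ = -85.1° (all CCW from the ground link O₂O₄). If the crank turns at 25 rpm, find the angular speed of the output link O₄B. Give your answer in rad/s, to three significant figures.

2.78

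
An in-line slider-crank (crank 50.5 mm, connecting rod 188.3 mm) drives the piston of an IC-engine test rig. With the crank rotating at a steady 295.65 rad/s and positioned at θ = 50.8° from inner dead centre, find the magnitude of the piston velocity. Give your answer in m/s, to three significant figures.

ω = 295.6 rad/s
For an in-line slider-crank, x = r cosθ + √(L² − r² sin²θ), so v = −rω sinθ·[1 + r cosθ/√(L² − r² sin²θ)].
With r = 0.0505 m, L = 0.1883 m, θ = 50.8°: √(L² − r² sin²θ) = 0.18419 m.
v = −0.0505·295.6·0.77494·[1 + 0.0505·0.63203/0.18419] = -13.575 m/s.
|v| = 13.575 m/s.

13.6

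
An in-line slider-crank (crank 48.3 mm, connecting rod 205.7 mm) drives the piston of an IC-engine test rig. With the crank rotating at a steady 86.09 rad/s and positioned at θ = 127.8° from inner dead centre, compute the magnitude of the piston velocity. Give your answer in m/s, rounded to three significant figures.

2.80

ω = 86.09 rad/s
For an in-line slider-crank, x = r cosθ + √(L² − r² sin²θ), so v = −rω sinθ·[1 + r cosθ/√(L² − r² sin²θ)].
With r = 0.0483 m, L = 0.2057 m, θ = 127.8°: √(L² − r² sin²θ) = 0.20213 m.
v = −0.0483·86.09·0.79016·[1 + 0.0483·-0.61291/0.20213] = -2.8044 m/s.
|v| = 2.8044 m/s.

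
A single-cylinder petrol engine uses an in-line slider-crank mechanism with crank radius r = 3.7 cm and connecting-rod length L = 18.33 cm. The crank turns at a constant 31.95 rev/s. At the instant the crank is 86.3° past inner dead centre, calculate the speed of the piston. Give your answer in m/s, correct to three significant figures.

7.51

ω = 2π·31.9 = 200.7 rad/s
For an in-line slider-crank, x = r cosθ + √(L² − r² sin²θ), so v = −rω sinθ·[1 + r cosθ/√(L² − r² sin²θ)].
With r = 0.037 m, L = 0.1833 m, θ = 86.3°: √(L² − r² sin²θ) = 0.17954 m.
v = −0.037·200.7·0.99792·[1 + 0.037·0.06453/0.17954] = -7.5108 m/s.
|v| = 7.5108 m/s.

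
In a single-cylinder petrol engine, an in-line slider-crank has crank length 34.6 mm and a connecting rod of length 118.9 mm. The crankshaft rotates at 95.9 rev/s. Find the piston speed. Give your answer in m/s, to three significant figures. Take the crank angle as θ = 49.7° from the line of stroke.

19.0

ω = 2π·95.9 = 602.6 rad/s
For an in-line slider-crank, x = r cosθ + √(L² − r² sin²θ), so v = −rω sinθ·[1 + r cosθ/√(L² − r² sin²θ)].
With r = 0.0346 m, L = 0.1189 m, θ = 49.7°: √(L² − r² sin²θ) = 0.11593 m.
v = −0.0346·602.6·0.76267·[1 + 0.0346·0.64679/0.11593] = -18.97 m/s.
|v| = 18.97 m/s.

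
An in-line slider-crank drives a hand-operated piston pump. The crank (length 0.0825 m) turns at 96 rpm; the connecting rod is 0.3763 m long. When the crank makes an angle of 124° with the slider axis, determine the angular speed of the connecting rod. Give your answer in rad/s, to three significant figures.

1.25

ω = 10.05 rad/s (converted from 96 rpm).
The rod makes angle φ with the slider axis where L sinφ = r sinθ; differentiating, L cosφ·φ̇ = r ω cosθ.
L cosφ = √(L² − r² sin²θ) = 0.37003 m.
|ω_rod| = r ω |cosθ| / √(L² − r² sin²θ) = 0.0825·10.05·0.55919/0.37003 = 1.2534 rad/s.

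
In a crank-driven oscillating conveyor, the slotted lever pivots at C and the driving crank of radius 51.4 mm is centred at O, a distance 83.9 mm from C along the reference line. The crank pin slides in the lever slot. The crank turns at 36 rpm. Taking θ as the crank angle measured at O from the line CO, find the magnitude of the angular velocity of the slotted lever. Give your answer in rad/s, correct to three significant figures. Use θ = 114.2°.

ω = 3.77 rad/s (from 36 rpm).
Crank pin A relative to C: A = (d + r cosθ, r sinθ); lever angle φ = atan2(r sinθ, d + r cosθ).
Differentiating tanφ: φ̇ = rω(d cosθ + r)/(d² + r² + 2dr cosθ).
d² + r² + 2dr cosθ = |CA|² = 0.00614562 m²;  d cosθ + r = +0.017007 m.
|ω_lever| = |0.0514·3.77·+0.017007| / 0.00614562 = 0.53625 rad/s.

0.536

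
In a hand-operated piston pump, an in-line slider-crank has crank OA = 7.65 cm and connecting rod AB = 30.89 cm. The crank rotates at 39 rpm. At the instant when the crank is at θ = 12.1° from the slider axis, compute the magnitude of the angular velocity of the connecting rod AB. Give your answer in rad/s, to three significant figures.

0.990

ω = 4.084 rad/s (converted from 39 rpm).
The rod makes angle φ with the slider axis where L sinφ = r sinθ; differentiating, L cosφ·φ̇ = r ω cosθ.
L cosφ = √(L² − r² sin²θ) = 0.30848 m.
|ω_rod| = r ω |cosθ| / √(L² − r² sin²θ) = 0.0765·4.084·0.97778/0.30848 = 0.9903 rad/s.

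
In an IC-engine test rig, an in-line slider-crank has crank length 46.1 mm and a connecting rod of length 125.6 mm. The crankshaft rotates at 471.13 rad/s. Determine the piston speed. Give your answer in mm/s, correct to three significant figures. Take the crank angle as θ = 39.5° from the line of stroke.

17800

ω = 471.1 rad/s
For an in-line slider-crank, x = r cosθ + √(L² − r² sin²θ), so v = −rω sinθ·[1 + r cosθ/√(L² − r² sin²θ)].
With r = 0.0461 m, L = 0.1256 m, θ = 39.5°: √(L² − r² sin²θ) = 0.12213 m.
v = −0.0461·471.1·0.63608·[1 + 0.0461·0.77162/0.12213] = -17.839 m/s.
|v| = 17.839 m/s = 17839 mm/s.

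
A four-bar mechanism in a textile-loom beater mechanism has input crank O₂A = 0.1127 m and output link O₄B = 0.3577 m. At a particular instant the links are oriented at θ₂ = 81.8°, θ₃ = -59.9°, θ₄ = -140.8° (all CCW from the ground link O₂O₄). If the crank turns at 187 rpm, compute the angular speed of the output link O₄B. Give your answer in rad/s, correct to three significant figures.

3.87

ω₂ = 19.58 rad/s (from 187 rpm).
Differentiating the loop-closure r₂e^{iθ₂}+r₃e^{iθ₃}=r₁+r₄e^{iθ₄} gives r₂ω₂e^{iθ₂}+r₃ω₃e^{iθ₃}=r₄ω₄e^{iθ₄}.
Eliminating the other unknown: ω₄ = r₂ω₂ sin(θ₂−θ₃) / [r₄ sin(θ₄−θ₃)].
Numerator sine = +0.61978; denominator sine = -0.98741.
Result = 0.1127·19.58·(+0.61978) / (0.3577·(-0.98741)) = -3.8727 rad/s; magnitude 3.8727 rad/s.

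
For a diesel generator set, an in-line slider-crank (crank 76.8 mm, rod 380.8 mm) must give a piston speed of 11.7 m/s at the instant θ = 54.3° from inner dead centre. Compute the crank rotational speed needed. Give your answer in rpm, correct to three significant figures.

1600

For an in-line slider-crank, |v_piston| = rω|sinθ|·[1 + r cosθ/√(L² − r² sin²θ)].
With r = 0.0768 m, L = 0.3808 m, θ = 54.3°: the bracketed kinematic factor |dx/dθ| = 0.069809 m.
ω = v/|dx/dθ| = 11.7/0.069809 = 167.6 rad/s.
N = 60ω/(2π) = 1600.5 rpm.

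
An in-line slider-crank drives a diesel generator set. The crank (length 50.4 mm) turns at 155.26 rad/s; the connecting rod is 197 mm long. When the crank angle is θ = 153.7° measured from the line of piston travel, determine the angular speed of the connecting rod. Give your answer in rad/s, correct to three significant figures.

ω = 155.3 rad/s
The rod makes angle φ with the slider axis where L sinφ = r sinθ; differentiating, L cosφ·φ̇ = r ω cosθ.
L cosφ = √(L² − r² sin²θ) = 0.19573 m.
|ω_rod| = r ω |cosθ| / √(L² − r² sin²θ) = 0.0504·155.3·0.89649/0.19573 = 35.841 rad/s.

35.8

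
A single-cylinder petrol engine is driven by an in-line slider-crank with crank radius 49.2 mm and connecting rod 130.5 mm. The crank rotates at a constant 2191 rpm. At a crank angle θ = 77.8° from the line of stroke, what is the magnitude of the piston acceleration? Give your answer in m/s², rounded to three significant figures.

402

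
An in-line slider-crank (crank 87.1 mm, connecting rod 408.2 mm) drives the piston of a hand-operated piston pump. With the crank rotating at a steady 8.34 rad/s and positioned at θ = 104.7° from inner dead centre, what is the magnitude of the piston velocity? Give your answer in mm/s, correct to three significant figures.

ω = 8.34 rad/s
For an in-line slider-crank, x = r cosθ + √(L² − r² sin²θ), so v = −rω sinθ·[1 + r cosθ/√(L² − r² sin²θ)].
With r = 0.0871 m, L = 0.4082 m, θ = 104.7°: √(L² − r² sin²θ) = 0.39941 m.
v = −0.0871·8.34·0.96727·[1 + 0.0871·-0.25376/0.39941] = -0.66375 m/s.
|v| = 0.66375 m/s = 663.75 mm/s.

664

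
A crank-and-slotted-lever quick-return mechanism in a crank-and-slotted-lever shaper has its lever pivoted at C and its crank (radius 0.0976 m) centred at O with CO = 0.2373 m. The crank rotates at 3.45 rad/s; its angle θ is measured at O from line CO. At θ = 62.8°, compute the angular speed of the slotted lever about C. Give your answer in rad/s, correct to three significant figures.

0.797

ω = 3.45 rad/s
Crank pin A relative to C: A = (d + r cosθ, r sinθ); lever angle φ = atan2(r sinθ, d + r cosθ).
Differentiating tanφ: φ̇ = rω(d cosθ + r)/(d² + r² + 2dr cosθ).
d² + r² + 2dr cosθ = |CA|² = 0.0870103 m²;  d cosθ + r = +0.20607 m.
|ω_lever| = |0.0976·3.45·+0.20607| / 0.0870103 = 0.79747 rad/s.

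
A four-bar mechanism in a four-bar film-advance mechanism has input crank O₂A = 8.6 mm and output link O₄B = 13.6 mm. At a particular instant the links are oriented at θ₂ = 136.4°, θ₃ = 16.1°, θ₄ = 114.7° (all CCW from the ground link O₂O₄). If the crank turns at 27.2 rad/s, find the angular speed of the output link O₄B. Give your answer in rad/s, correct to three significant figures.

15.0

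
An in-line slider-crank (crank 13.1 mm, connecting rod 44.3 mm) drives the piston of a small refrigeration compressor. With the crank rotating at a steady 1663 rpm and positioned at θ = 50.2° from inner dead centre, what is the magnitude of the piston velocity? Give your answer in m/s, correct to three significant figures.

2.09

ω = 2π·1663/60 = 174.1 rad/s
For an in-line slider-crank, x = r cosθ + √(L² − r² sin²θ), so v = −rω sinθ·[1 + r cosθ/√(L² − r² sin²θ)].
With r = 0.0131 m, L = 0.0443 m, θ = 50.2°: √(L² − r² sin²θ) = 0.043142 m.
v = −0.0131·174.1·0.76828·[1 + 0.0131·0.64011/0.043142] = -2.0934 m/s.
|v| = 2.0934 m/s.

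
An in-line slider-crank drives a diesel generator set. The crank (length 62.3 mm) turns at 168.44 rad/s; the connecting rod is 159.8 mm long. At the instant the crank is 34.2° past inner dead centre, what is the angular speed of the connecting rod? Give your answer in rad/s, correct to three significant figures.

55.7

ω = 168.4 rad/s
The rod makes angle φ with the slider axis where L sinφ = r sinθ; differentiating, L cosφ·φ̇ = r ω cosθ.
L cosφ = √(L² − r² sin²θ) = 0.15592 m.
|ω_rod| = r ω |cosθ| / √(L² − r² sin²θ) = 0.0623·168.4·0.82708/0.15592 = 55.666 rad/s.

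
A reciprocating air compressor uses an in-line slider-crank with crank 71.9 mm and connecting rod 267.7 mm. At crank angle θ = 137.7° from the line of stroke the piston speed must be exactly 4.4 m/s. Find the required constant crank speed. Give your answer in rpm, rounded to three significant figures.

1090

For an in-line slider-crank, |v_piston| = rω|sinθ|·[1 + r cosθ/√(L² − r² sin²θ)].
With r = 0.0719 m, L = 0.2677 m, θ = 137.7°: the bracketed kinematic factor |dx/dθ| = 0.038616 m.
ω = v/|dx/dθ| = 4.4/0.038616 = 113.94 rad/s.
N = 60ω/(2π) = 1088.1 rpm.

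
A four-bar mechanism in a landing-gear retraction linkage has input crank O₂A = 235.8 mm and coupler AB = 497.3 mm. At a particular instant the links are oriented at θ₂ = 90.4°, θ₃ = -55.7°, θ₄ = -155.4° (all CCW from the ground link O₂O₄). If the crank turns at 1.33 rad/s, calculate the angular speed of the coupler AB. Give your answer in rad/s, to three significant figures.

0.584

ω₂ = 1.33 rad/s
Differentiating the loop-closure r₂e^{iθ₂}+r₃e^{iθ₃}=r₁+r₄e^{iθ₄} gives r₂ω₂e^{iθ₂}+r₃ω₃e^{iθ₃}=r₄ω₄e^{iθ₄}.
Eliminating the other unknown: ω₃ = r₂ω₂ sin(θ₄−θ₂) / [r₃ sin(θ₃−θ₄)].
Numerator sine = +0.91212; denominator sine = +0.98570.
Result = 0.2358·1.33·(+0.91212) / (0.4973·(+0.98570)) = +0.58356 rad/s; magnitude 0.58356 rad/s.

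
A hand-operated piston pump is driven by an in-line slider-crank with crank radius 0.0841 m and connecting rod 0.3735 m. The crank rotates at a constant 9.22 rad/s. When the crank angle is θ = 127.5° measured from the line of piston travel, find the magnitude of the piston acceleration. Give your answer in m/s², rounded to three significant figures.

4.76

ω = 9.22 rad/s
x(θ) = r cosθ + √(L² − r² sin²θ); with ω constant, a = ω²·d²x/dθ².
d²x/dθ² = −r cosθ − r²(cos2θ)/√u − r⁴ sin²2θ/(4u^{3/2}),  u = L² − r² sin²θ = 0.135051 m².
Substituting r = 0.0841 m, L = 0.3735 m, θ = 127.5°: d²x/dθ² = +0.055943 m.
a = ω²·d²x/dθ² = (9.22)²·(+0.055943) = +4.7556 m/s²;  |a| = 4.7556 m/s².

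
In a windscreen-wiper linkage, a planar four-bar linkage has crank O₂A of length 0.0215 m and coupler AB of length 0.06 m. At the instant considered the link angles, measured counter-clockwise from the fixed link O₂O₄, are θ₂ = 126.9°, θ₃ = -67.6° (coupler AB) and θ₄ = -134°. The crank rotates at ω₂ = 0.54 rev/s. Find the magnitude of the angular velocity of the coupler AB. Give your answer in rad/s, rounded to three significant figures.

ω₂ = 3.393 rad/s (from 0.54 rev/s).
Differentiating the loop-closure r₂e^{iθ₂}+r₃e^{iθ₃}=r₁+r₄e^{iθ₄} gives r₂ω₂e^{iθ₂}+r₃ω₃e^{iθ₃}=r₄ω₄e^{iθ₄}.
Eliminating the other unknown: ω₃ = r₂ω₂ sin(θ₄−θ₂) / [r₃ sin(θ₃−θ₄)].
Numerator sine = +0.98741; denominator sine = +0.91636.
Result = 0.0215·3.393·(+0.98741) / (0.06·(+0.91636)) = +1.3101 rad/s; magnitude 1.3101 rad/s.

1.31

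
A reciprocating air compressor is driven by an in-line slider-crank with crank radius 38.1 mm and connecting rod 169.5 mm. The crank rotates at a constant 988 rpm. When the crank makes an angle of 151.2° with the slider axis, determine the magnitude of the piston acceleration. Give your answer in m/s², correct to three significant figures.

307

ω = 2π·988/60 = 103.5 rad/s
x(θ) = r cosθ + √(L² − r² sin²θ); with ω constant, a = ω²·d²x/dθ².
d²x/dθ² = −r cosθ − r²(cos2θ)/√u − r⁴ sin²2θ/(4u^{3/2}),  u = L² − r² sin²θ = 0.0283934 m².
Substituting r = 0.0381 m, L = 0.1695 m, θ = 151.2°: d²x/dθ² = +0.028693 m.
a = ω²·d²x/dθ² = (103.5)²·(+0.028693) = +307.15 m/s²;  |a| = 307.15 m/s².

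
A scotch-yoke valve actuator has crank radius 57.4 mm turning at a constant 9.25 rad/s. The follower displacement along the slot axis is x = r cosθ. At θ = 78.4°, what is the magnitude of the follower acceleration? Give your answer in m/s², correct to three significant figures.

0.988

ω = 9.25 rad/s
x = r cosθ ⇒ ẍ = −rω² cosθ (ω constant).
|a| = rω²|cosθ| = 0.0574·(9.25)²·|cos 78.4°| = 0.98755 m/s².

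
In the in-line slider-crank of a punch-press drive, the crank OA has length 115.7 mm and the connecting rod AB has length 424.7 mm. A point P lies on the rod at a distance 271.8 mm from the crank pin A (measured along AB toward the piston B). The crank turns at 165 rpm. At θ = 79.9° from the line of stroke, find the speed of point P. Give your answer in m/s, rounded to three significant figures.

ω = 17.28 rad/s.  Crank-pin speed |V_A| = rω = 1.9992 m/s, perpendicular to OA.
Rod angle: sinφ = −(r/L) sinθ ⇒ φ = -15.558°; ω_rod = −rω cosθ/√(L²−r²sin²θ) = -0.85688 rad/s.
V_P = V_A + ω_rod × AP, with AP = 0.2718 m along the rod.
Components: V_Px = −rω sinθ − a·ω_rod·sinφ = -2.0306 m/s;  V_Py = rω cosθ + a·ω_rod·cosφ = +0.12622 m/s.
|V_P| = √(V_Px² + V_Py²) = 2.0346 m/s.

2.03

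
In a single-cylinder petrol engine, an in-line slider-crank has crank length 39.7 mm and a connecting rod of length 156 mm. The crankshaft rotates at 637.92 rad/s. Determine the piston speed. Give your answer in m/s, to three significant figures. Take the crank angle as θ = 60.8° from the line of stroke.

24.9

ω = 637.9 rad/s
For an in-line slider-crank, x = r cosθ + √(L² − r² sin²θ), so v = −rω sinθ·[1 + r cosθ/√(L² − r² sin²θ)].
With r = 0.0397 m, L = 0.156 m, θ = 60.8°: √(L² − r² sin²θ) = 0.1521 m.
v = −0.0397·637.9·0.87292·[1 + 0.0397·0.48786/0.1521] = -24.922 m/s.
|v| = 24.922 m/s.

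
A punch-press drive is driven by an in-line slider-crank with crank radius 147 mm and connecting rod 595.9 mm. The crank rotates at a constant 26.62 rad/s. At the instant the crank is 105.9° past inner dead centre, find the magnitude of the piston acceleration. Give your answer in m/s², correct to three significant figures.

ω = 26.62 rad/s
x(θ) = r cosθ + √(L² − r² sin²θ); with ω constant, a = ω²·d²x/dθ².
d²x/dθ² = −r cosθ − r²(cos2θ)/√u − r⁴ sin²2θ/(4u^{3/2}),  u = L² − r² sin²θ = 0.33511 m².
Substituting r = 0.147 m, L = 0.5959 m, θ = 105.9°: d²x/dθ² = +0.07183 m.
a = ω²·d²x/dθ² = (26.62)²·(+0.07183) = +50.901 m/s²;  |a| = 50.901 m/s².

50.9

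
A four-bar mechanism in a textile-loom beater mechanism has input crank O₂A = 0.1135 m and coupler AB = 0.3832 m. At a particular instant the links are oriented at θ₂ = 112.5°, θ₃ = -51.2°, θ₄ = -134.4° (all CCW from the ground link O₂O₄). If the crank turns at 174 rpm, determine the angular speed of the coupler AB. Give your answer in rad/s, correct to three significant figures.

5.00

ω₂ = 18.22 rad/s (from 174 rpm).
Differentiating the loop-closure r₂e^{iθ₂}+r₃e^{iθ₃}=r₁+r₄e^{iθ₄} gives r₂ω₂e^{iθ₂}+r₃ω₃e^{iθ₃}=r₄ω₄e^{iθ₄}.
Eliminating the other unknown: ω₃ = r₂ω₂ sin(θ₄−θ₂) / [r₃ sin(θ₃−θ₄)].
Numerator sine = +0.91982; denominator sine = +0.99297.
Result = 0.1135·18.22·(+0.91982) / (0.3832·(+0.99297)) = +4.9994 rad/s; magnitude 4.9994 rad/s.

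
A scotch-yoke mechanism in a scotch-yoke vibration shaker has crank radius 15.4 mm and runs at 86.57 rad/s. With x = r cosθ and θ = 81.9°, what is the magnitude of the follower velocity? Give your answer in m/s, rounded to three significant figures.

ω = 86.57 rad/s
x = r cosθ ⇒ ẋ = −rω sinθ.
|v| = rω|sinθ| = 0.0154·86.57·|sin 81.9°| = 1.3199 m/s.

1.32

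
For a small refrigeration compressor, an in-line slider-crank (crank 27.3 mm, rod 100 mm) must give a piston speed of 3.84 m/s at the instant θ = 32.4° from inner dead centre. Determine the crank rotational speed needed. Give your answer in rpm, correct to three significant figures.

2030

For an in-line slider-crank, |v_piston| = rω|sinθ|·[1 + r cosθ/√(L² − r² sin²θ)].
With r = 0.0273 m, L = 0.1 m, θ = 32.4°: the bracketed kinematic factor |dx/dθ| = 0.018037 m.
ω = v/|dx/dθ| = 3.84/0.018037 = 212.9 rad/s.
N = 60ω/(2π) = 2033.1 rpm.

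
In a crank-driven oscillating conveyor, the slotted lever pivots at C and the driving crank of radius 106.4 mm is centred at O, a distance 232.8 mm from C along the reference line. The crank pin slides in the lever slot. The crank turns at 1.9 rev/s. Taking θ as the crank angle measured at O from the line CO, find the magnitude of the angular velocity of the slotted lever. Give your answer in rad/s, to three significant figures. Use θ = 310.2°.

3.34

ω = 11.94 rad/s (from 1.9 rev/s).
Crank pin A relative to C: A = (d + r cosθ, r sinθ); lever angle φ = atan2(r sinθ, d + r cosθ).
Differentiating tanφ: φ̇ = rω(d cosθ + r)/(d² + r² + 2dr cosθ).
d² + r² + 2dr cosθ = |CA|² = 0.0974927 m²;  d cosθ + r = +0.25666 m.
|ω_lever| = |0.1064·11.94·+0.25666| / 0.0974927 = 3.344 rad/s.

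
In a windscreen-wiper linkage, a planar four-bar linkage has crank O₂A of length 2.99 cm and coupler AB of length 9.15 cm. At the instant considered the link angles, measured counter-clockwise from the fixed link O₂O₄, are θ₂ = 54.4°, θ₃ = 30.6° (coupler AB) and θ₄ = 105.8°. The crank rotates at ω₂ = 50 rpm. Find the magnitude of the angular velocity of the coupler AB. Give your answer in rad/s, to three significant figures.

1.38

ω₂ = 5.236 rad/s (from 50 rpm).
Differentiating the loop-closure r₂e^{iθ₂}+r₃e^{iθ₃}=r₁+r₄e^{iθ₄} gives r₂ω₂e^{iθ₂}+r₃ω₃e^{iθ₃}=r₄ω₄e^{iθ₄}.
Eliminating the other unknown: ω₃ = r₂ω₂ sin(θ₄−θ₂) / [r₃ sin(θ₃−θ₄)].
Numerator sine = +0.78152; denominator sine = -0.96682.
Result = 0.0299·5.236·(+0.78152) / (0.0915·(-0.96682)) = -1.3831 rad/s; magnitude 1.3831 rad/s.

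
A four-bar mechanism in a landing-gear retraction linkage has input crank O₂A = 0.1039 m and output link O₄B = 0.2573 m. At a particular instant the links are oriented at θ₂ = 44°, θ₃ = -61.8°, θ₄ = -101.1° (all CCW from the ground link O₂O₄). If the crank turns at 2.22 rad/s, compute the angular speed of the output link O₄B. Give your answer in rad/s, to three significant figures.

1.36

ω₂ = 2.22 rad/s
Differentiating the loop-closure r₂e^{iθ₂}+r₃e^{iθ₃}=r₁+r₄e^{iθ₄} gives r₂ω₂e^{iθ₂}+r₃ω₃e^{iθ₃}=r₄ω₄e^{iθ₄}.
Eliminating the other unknown: ω₄ = r₂ω₂ sin(θ₂−θ₃) / [r₄ sin(θ₄−θ₃)].
Numerator sine = +0.96222; denominator sine = -0.63338.
Result = 0.1039·2.22·(+0.96222) / (0.2573·(-0.63338)) = -1.3619 rad/s; magnitude 1.3619 rad/s.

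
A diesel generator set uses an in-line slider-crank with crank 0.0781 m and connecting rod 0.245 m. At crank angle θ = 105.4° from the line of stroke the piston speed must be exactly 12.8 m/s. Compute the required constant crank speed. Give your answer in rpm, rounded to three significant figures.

For an in-line slider-crank, |v_piston| = rω|sinθ|·[1 + r cosθ/√(L² − r² sin²θ)].
With r = 0.0781 m, L = 0.245 m, θ = 105.4°: the bracketed kinematic factor |dx/dθ| = 0.068598 m.
ω = v/|dx/dθ| = 12.8/0.068598 = 186.6 rad/s.
N = 60ω/(2π) = 1781.9 rpm.

1780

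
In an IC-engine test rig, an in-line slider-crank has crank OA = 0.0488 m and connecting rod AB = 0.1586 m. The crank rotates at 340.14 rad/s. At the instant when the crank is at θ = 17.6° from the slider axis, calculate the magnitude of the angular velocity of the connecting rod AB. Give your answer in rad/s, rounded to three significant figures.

ω = 340.1 rad/s
The rod makes angle φ with the slider axis where L sinφ = r sinθ; differentiating, L cosφ·φ̇ = r ω cosθ.
L cosφ = √(L² − r² sin²θ) = 0.15791 m.
|ω_rod| = r ω |cosθ| / √(L² − r² sin²θ) = 0.0488·340.1·0.95319/0.15791 = 100.19 rad/s.

100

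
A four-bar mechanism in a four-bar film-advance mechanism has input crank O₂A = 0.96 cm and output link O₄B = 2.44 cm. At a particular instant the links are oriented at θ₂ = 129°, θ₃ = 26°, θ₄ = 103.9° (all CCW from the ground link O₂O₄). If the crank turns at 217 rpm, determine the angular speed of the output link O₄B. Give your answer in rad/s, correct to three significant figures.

8.91

ω₂ = 22.72 rad/s (from 217 rpm).
Differentiating the loop-closure r₂e^{iθ₂}+r₃e^{iθ₃}=r₁+r₄e^{iθ₄} gives r₂ω₂e^{iθ₂}+r₃ω₃e^{iθ₃}=r₄ω₄e^{iθ₄}.
Eliminating the other unknown: ω₄ = r₂ω₂ sin(θ₂−θ₃) / [r₄ sin(θ₄−θ₃)].
Numerator sine = +0.97437; denominator sine = +0.97778.
Result = 0.0096·22.72·(+0.97437) / (0.0244·(+0.97778)) = +8.9095 rad/s; magnitude 8.9095 rad/s.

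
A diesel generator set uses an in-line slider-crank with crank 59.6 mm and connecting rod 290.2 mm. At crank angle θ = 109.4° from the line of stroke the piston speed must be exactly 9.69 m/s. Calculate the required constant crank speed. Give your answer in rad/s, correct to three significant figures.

185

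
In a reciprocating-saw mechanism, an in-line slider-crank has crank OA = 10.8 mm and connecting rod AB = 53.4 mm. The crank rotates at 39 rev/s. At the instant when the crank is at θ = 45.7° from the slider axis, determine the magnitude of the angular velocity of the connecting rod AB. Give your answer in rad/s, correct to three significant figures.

35.0

ω = 245 rad/s (converted from 39 rev/s).
The rod makes angle φ with the slider axis where L sinφ = r sinθ; differentiating, L cosφ·φ̇ = r ω cosθ.
L cosφ = √(L² − r² sin²θ) = 0.052838 m.
|ω_rod| = r ω |cosθ| / √(L² − r² sin²θ) = 0.0108·245·0.69842/0.052838 = 34.982 rad/s.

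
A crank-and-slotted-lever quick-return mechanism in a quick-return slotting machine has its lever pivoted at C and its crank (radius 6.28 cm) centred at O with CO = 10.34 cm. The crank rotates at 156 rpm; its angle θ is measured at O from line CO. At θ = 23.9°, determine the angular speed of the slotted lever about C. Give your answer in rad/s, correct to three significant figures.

6.09

ω = 16.34 rad/s (from 156 rpm).
Crank pin A relative to C: A = (d + r cosθ, r sinθ); lever angle φ = atan2(r sinθ, d + r cosθ).
Differentiating tanφ: φ̇ = rω(d cosθ + r)/(d² + r² + 2dr cosθ).
d² + r² + 2dr cosθ = |CA|² = 0.0265089 m²;  d cosθ + r = +0.15733 m.
|ω_lever| = |0.0628·16.34·+0.15733| / 0.0265089 = 6.089 rad/s.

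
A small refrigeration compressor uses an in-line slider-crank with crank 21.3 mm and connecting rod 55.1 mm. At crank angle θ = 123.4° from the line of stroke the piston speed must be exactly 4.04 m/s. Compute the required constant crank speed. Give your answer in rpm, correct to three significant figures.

2800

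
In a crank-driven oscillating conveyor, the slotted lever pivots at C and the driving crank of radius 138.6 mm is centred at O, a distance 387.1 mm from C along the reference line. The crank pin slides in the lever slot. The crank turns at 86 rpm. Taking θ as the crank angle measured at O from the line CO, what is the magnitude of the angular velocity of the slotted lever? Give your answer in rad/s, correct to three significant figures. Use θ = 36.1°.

2.20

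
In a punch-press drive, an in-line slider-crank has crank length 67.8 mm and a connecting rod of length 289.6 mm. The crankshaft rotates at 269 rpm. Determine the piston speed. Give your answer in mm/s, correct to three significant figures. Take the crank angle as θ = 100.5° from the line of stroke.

ω = 2π·269/60 = 28.17 rad/s
For an in-line slider-crank, x = r cosθ + √(L² − r² sin²θ), so v = −rω sinθ·[1 + r cosθ/√(L² − r² sin²θ)].
With r = 0.0678 m, L = 0.2896 m, θ = 100.5°: √(L² − r² sin²θ) = 0.28182 m.
v = −0.0678·28.17·0.98325·[1 + 0.0678·-0.18224/0.28182] = -1.7956 m/s.
|v| = 1.7956 m/s = 1795.6 mm/s.

1800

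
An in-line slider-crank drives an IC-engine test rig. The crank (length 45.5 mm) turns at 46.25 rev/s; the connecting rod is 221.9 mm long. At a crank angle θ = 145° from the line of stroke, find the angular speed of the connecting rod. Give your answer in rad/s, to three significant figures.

ω = 290.6 rad/s (converted from 46.25 rev/s).
The rod makes angle φ with the slider axis where L sinφ = r sinθ; differentiating, L cosφ·φ̇ = r ω cosθ.
L cosφ = √(L² − r² sin²θ) = 0.22036 m.
|ω_rod| = r ω |cosθ| / √(L² − r² sin²θ) = 0.0455·290.6·0.81915/0.22036 = 49.151 rad/s.

49.2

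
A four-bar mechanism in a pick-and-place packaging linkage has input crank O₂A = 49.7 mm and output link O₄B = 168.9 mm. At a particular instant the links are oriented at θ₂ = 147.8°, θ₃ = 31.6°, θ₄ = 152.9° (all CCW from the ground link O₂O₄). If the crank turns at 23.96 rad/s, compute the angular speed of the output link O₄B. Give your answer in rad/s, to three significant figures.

ω₂ = 23.96 rad/s
Differentiating the loop-closure r₂e^{iθ₂}+r₃e^{iθ₃}=r₁+r₄e^{iθ₄} gives r₂ω₂e^{iθ₂}+r₃ω₃e^{iθ₃}=r₄ω₄e^{iθ₄}.
Eliminating the other unknown: ω₄ = r₂ω₂ sin(θ₂−θ₃) / [r₄ sin(θ₄−θ₃)].
Numerator sine = +0.89726; denominator sine = +0.85446.
Result = 0.0497·23.96·(+0.89726) / (0.1689·(+0.85446)) = +7.4035 rad/s; magnitude 7.4035 rad/s.

7.40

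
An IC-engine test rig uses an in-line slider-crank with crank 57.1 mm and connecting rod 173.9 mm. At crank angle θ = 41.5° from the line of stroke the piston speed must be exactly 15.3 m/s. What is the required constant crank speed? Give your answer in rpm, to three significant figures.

For an in-line slider-crank, |v_piston| = rω|sinθ|·[1 + r cosθ/√(L² − r² sin²θ)].
With r = 0.0571 m, L = 0.1739 m, θ = 41.5°: the bracketed kinematic factor |dx/dθ| = 0.047368 m.
ω = v/|dx/dθ| = 15.3/0.047368 = 323 rad/s.
N = 60ω/(2π) = 3084.4 rpm.

3080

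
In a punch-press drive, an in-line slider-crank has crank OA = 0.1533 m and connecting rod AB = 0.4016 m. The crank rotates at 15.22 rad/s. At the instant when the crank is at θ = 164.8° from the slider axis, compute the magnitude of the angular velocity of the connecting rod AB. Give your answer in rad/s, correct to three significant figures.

5.63

ω = 15.22 rad/s
The rod makes angle φ with the slider axis where L sinφ = r sinθ; differentiating, L cosφ·φ̇ = r ω cosθ.
L cosφ = √(L² − r² sin²θ) = 0.39958 m.
|ω_rod| = r ω |cosθ| / √(L² − r² sin²θ) = 0.1533·15.22·0.96502/0.39958 = 5.6349 rad/s.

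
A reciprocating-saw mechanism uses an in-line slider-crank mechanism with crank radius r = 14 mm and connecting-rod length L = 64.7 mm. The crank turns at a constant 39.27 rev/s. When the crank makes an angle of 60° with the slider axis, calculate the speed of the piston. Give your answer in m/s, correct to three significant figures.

3.32

ω = 2π·39.3 = 246.7 rad/s
For an in-line slider-crank, x = r cosθ + √(L² − r² sin²θ), so v = −rω sinθ·[1 + r cosθ/√(L² − r² sin²θ)].
With r = 0.014 m, L = 0.0647 m, θ = 60°: √(L² − r² sin²θ) = 0.063554 m.
v = −0.014·246.7·0.86603·[1 + 0.014·0.50000/0.063554] = -3.3211 m/s.
|v| = 3.3211 m/s.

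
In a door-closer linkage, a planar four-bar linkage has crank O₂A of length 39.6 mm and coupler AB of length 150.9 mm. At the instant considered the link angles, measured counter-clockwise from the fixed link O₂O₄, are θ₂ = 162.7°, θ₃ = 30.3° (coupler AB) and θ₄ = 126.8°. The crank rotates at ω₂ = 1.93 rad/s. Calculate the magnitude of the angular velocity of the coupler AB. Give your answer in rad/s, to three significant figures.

ω₂ = 1.93 rad/s
Differentiating the loop-closure r₂e^{iθ₂}+r₃e^{iθ₃}=r₁+r₄e^{iθ₄} gives r₂ω₂e^{iθ₂}+r₃ω₃e^{iθ₃}=r₄ω₄e^{iθ₄}.
Eliminating the other unknown: ω₃ = r₂ω₂ sin(θ₄−θ₂) / [r₃ sin(θ₃−θ₄)].
Numerator sine = -0.58637; denominator sine = -0.99357.
Result = 0.0396·1.93·(-0.58637) / (0.1509·(-0.99357)) = +0.29891 rad/s; magnitude 0.29891 rad/s.

0.299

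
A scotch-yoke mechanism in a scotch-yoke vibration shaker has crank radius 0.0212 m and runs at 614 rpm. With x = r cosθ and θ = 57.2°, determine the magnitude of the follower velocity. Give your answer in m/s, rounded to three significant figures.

1.15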